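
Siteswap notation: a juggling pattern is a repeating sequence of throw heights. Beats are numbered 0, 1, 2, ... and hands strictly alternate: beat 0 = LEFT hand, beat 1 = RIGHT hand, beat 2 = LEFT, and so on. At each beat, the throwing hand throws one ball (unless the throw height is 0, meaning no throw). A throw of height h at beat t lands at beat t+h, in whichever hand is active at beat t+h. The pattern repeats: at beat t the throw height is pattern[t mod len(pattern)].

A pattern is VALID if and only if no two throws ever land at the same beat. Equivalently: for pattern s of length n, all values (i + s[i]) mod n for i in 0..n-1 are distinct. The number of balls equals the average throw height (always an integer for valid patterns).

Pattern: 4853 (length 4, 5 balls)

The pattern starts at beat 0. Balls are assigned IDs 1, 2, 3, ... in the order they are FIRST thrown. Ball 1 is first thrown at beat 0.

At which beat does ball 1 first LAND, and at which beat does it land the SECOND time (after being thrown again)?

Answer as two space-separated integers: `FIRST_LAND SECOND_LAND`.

Beat 0 (L): throw ball1 h=4 -> lands@4:L; in-air after throw: [b1@4:L]
Beat 1 (R): throw ball2 h=8 -> lands@9:R; in-air after throw: [b1@4:L b2@9:R]
Beat 2 (L): throw ball3 h=5 -> lands@7:R; in-air after throw: [b1@4:L b3@7:R b2@9:R]
Beat 3 (R): throw ball4 h=3 -> lands@6:L; in-air after throw: [b1@4:L b4@6:L b3@7:R b2@9:R]
Beat 4 (L): throw ball1 h=4 -> lands@8:L; in-air after throw: [b4@6:L b3@7:R b1@8:L b2@9:R]
Beat 5 (R): throw ball5 h=8 -> lands@13:R; in-air after throw: [b4@6:L b3@7:R b1@8:L b2@9:R b5@13:R]
Beat 6 (L): throw ball4 h=5 -> lands@11:R; in-air after throw: [b3@7:R b1@8:L b2@9:R b4@11:R b5@13:R]
Beat 7 (R): throw ball3 h=3 -> lands@10:L; in-air after throw: [b1@8:L b2@9:R b3@10:L b4@11:R b5@13:R]
Beat 8 (L): throw ball1 h=4 -> lands@12:L; in-air after throw: [b2@9:R b3@10:L b4@11:R b1@12:L b5@13:R]
Ball 1: thrown@0 h=4 -> first land @4; rethrown@4 h=4 -> second land @8

Answer: 4 8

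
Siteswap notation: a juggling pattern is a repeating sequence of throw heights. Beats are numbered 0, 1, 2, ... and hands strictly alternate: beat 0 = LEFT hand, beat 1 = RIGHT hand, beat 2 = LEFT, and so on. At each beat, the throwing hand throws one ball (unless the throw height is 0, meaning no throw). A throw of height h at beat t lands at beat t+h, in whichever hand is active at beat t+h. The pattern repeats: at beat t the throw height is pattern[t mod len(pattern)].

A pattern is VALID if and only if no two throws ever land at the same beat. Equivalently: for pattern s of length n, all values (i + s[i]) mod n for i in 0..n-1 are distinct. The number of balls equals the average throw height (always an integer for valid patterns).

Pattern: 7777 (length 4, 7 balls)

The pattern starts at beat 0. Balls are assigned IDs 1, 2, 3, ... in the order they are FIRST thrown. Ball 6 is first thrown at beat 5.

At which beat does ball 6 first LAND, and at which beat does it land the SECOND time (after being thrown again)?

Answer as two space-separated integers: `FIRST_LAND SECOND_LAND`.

Answer: 12 19

Derivation:
Beat 0 (L): throw ball1 h=7 -> lands@7:R; in-air after throw: [b1@7:R]
Beat 1 (R): throw ball2 h=7 -> lands@8:L; in-air after throw: [b1@7:R b2@8:L]
Beat 2 (L): throw ball3 h=7 -> lands@9:R; in-air after throw: [b1@7:R b2@8:L b3@9:R]
Beat 3 (R): throw ball4 h=7 -> lands@10:L; in-air after throw: [b1@7:R b2@8:L b3@9:R b4@10:L]
Beat 4 (L): throw ball5 h=7 -> lands@11:R; in-air after throw: [b1@7:R b2@8:L b3@9:R b4@10:L b5@11:R]
Beat 5 (R): throw ball6 h=7 -> lands@12:L; in-air after throw: [b1@7:R b2@8:L b3@9:R b4@10:L b5@11:R b6@12:L]
Beat 6 (L): throw ball7 h=7 -> lands@13:R; in-air after throw: [b1@7:R b2@8:L b3@9:R b4@10:L b5@11:R b6@12:L b7@13:R]
Beat 7 (R): throw ball1 h=7 -> lands@14:L; in-air after throw: [b2@8:L b3@9:R b4@10:L b5@11:R b6@12:L b7@13:R b1@14:L]
Beat 8 (L): throw ball2 h=7 -> lands@15:R; in-air after throw: [b3@9:R b4@10:L b5@11:R b6@12:L b7@13:R b1@14:L b2@15:R]
Beat 9 (R): throw ball3 h=7 -> lands@16:L; in-air after throw: [b4@10:L b5@11:R b6@12:L b7@13:R b1@14:L b2@15:R b3@16:L]
Beat 10 (L): throw ball4 h=7 -> lands@17:R; in-air after throw: [b5@11:R b6@12:L b7@13:R b1@14:L b2@15:R b3@16:L b4@17:R]
Beat 11 (R): throw ball5 h=7 -> lands@18:L; in-air after throw: [b6@12:L b7@13:R b1@14:L b2@15:R b3@16:L b4@17:R b5@18:L]
Beat 12 (L): throw ball6 h=7 -> lands@19:R; in-air after throw: [b7@13:R b1@14:L b2@15:R b3@16:L b4@17:R b5@18:L b6@19:R]
Beat 13 (R): throw ball7 h=7 -> lands@20:L; in-air after throw: [b1@14:L b2@15:R b3@16:L b4@17:R b5@18:L b6@19:R b7@20:L]
Ball 6: thrown@5 h=7 -> first land @12; rethrown@12 h=7 -> second land @19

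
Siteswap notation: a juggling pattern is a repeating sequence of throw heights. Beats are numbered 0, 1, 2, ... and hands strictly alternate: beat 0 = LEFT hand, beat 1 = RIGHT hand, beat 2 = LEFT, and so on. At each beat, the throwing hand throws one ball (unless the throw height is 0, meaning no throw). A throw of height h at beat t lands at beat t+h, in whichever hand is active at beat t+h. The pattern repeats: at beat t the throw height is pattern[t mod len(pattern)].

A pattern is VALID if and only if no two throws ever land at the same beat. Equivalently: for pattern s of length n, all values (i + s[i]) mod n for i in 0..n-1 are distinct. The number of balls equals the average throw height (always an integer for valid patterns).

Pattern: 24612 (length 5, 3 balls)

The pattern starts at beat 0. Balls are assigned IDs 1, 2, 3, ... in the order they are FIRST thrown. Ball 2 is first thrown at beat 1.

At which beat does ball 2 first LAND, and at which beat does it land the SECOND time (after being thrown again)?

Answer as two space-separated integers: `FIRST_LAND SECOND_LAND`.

Beat 0 (L): throw ball1 h=2 -> lands@2:L; in-air after throw: [b1@2:L]
Beat 1 (R): throw ball2 h=4 -> lands@5:R; in-air after throw: [b1@2:L b2@5:R]
Beat 2 (L): throw ball1 h=6 -> lands@8:L; in-air after throw: [b2@5:R b1@8:L]
Beat 3 (R): throw ball3 h=1 -> lands@4:L; in-air after throw: [b3@4:L b2@5:R b1@8:L]
Beat 4 (L): throw ball3 h=2 -> lands@6:L; in-air after throw: [b2@5:R b3@6:L b1@8:L]
Beat 5 (R): throw ball2 h=2 -> lands@7:R; in-air after throw: [b3@6:L b2@7:R b1@8:L]
Beat 6 (L): throw ball3 h=4 -> lands@10:L; in-air after throw: [b2@7:R b1@8:L b3@10:L]
Beat 7 (R): throw ball2 h=6 -> lands@13:R; in-air after throw: [b1@8:L b3@10:L b2@13:R]
Ball 2: thrown@1 h=4 -> first land @5; rethrown@5 h=2 -> second land @7

Answer: 5 7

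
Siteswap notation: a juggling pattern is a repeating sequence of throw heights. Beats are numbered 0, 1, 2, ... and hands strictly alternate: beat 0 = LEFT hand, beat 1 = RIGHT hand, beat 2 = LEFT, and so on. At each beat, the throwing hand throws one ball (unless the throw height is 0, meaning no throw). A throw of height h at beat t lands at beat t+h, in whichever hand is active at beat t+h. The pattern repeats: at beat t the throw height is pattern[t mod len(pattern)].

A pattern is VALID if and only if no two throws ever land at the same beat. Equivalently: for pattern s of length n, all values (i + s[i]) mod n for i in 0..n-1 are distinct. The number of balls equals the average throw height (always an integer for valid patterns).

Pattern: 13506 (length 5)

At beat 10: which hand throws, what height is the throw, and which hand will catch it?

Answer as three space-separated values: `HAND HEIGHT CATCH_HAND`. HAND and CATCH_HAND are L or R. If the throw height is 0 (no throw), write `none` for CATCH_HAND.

Answer: L 1 R

Derivation:
Beat 10: 10 mod 2 = 0, so hand = L
Throw height = pattern[10 mod 5] = pattern[0] = 1
Lands at beat 10+1=11, 11 mod 2 = 1, so catch hand = R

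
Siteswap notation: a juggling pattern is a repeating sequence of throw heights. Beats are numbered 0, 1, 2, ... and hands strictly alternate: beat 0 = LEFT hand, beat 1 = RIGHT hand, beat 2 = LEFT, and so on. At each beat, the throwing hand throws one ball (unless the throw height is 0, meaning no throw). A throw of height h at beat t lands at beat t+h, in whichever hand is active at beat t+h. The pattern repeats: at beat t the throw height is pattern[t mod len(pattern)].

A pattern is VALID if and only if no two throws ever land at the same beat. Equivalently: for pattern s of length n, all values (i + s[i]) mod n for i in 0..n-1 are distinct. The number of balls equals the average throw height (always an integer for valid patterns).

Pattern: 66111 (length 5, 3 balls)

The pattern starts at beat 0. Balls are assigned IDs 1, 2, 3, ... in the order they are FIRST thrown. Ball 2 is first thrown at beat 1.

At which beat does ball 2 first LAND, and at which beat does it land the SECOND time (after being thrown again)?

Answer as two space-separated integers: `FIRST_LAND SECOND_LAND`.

Answer: 7 8

Derivation:
Beat 0 (L): throw ball1 h=6 -> lands@6:L; in-air after throw: [b1@6:L]
Beat 1 (R): throw ball2 h=6 -> lands@7:R; in-air after throw: [b1@6:L b2@7:R]
Beat 2 (L): throw ball3 h=1 -> lands@3:R; in-air after throw: [b3@3:R b1@6:L b2@7:R]
Beat 3 (R): throw ball3 h=1 -> lands@4:L; in-air after throw: [b3@4:L b1@6:L b2@7:R]
Beat 4 (L): throw ball3 h=1 -> lands@5:R; in-air after throw: [b3@5:R b1@6:L b2@7:R]
Beat 5 (R): throw ball3 h=6 -> lands@11:R; in-air after throw: [b1@6:L b2@7:R b3@11:R]
Beat 6 (L): throw ball1 h=6 -> lands@12:L; in-air after throw: [b2@7:R b3@11:R b1@12:L]
Beat 7 (R): throw ball2 h=1 -> lands@8:L; in-air after throw: [b2@8:L b3@11:R b1@12:L]
Beat 8 (L): throw ball2 h=1 -> lands@9:R; in-air after throw: [b2@9:R b3@11:R b1@12:L]
Ball 2: thrown@1 h=6 -> first land @7; rethrown@7 h=1 -> second land @8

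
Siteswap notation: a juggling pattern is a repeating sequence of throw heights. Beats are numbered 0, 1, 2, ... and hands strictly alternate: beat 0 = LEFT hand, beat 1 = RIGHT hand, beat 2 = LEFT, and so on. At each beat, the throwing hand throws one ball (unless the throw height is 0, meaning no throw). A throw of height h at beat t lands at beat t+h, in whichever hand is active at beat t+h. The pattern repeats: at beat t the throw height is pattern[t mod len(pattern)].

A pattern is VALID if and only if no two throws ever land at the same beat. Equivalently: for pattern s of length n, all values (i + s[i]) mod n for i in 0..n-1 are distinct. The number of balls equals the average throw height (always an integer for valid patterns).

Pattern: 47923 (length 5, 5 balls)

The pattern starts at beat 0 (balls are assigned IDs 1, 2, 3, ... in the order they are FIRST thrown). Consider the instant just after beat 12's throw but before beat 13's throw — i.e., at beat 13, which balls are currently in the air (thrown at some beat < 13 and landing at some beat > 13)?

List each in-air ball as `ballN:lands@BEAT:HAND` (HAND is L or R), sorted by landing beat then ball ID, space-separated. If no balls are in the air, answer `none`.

Beat 0 (L): throw ball1 h=4 -> lands@4:L; in-air after throw: [b1@4:L]
Beat 1 (R): throw ball2 h=7 -> lands@8:L; in-air after throw: [b1@4:L b2@8:L]
Beat 2 (L): throw ball3 h=9 -> lands@11:R; in-air after throw: [b1@4:L b2@8:L b3@11:R]
Beat 3 (R): throw ball4 h=2 -> lands@5:R; in-air after throw: [b1@4:L b4@5:R b2@8:L b3@11:R]
Beat 4 (L): throw ball1 h=3 -> lands@7:R; in-air after throw: [b4@5:R b1@7:R b2@8:L b3@11:R]
Beat 5 (R): throw ball4 h=4 -> lands@9:R; in-air after throw: [b1@7:R b2@8:L b4@9:R b3@11:R]
Beat 6 (L): throw ball5 h=7 -> lands@13:R; in-air after throw: [b1@7:R b2@8:L b4@9:R b3@11:R b5@13:R]
Beat 7 (R): throw ball1 h=9 -> lands@16:L; in-air after throw: [b2@8:L b4@9:R b3@11:R b5@13:R b1@16:L]
Beat 8 (L): throw ball2 h=2 -> lands@10:L; in-air after throw: [b4@9:R b2@10:L b3@11:R b5@13:R b1@16:L]
Beat 9 (R): throw ball4 h=3 -> lands@12:L; in-air after throw: [b2@10:L b3@11:R b4@12:L b5@13:R b1@16:L]
Beat 10 (L): throw ball2 h=4 -> lands@14:L; in-air after throw: [b3@11:R b4@12:L b5@13:R b2@14:L b1@16:L]
Beat 11 (R): throw ball3 h=7 -> lands@18:L; in-air after throw: [b4@12:L b5@13:R b2@14:L b1@16:L b3@18:L]
Beat 12 (L): throw ball4 h=9 -> lands@21:R; in-air after throw: [b5@13:R b2@14:L b1@16:L b3@18:L b4@21:R]
Beat 13 (R): throw ball5 h=2 -> lands@15:R; in-air after throw: [b2@14:L b5@15:R b1@16:L b3@18:L b4@21:R]

Answer: ball2:lands@14:L ball1:lands@16:L ball3:lands@18:L ball4:lands@21:R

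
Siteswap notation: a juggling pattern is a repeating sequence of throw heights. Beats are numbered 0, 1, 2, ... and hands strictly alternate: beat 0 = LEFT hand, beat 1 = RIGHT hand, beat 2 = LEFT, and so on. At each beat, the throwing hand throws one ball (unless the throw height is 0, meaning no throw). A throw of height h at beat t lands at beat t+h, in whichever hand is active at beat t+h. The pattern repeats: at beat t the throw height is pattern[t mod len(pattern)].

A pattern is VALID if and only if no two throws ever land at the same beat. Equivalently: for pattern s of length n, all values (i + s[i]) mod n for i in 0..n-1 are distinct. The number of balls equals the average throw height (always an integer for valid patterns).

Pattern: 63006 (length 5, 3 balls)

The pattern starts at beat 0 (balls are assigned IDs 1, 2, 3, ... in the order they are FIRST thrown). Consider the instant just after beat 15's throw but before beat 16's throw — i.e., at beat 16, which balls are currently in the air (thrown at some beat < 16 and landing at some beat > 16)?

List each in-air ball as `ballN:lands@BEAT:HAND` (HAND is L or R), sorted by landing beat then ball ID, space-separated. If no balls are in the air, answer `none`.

Beat 0 (L): throw ball1 h=6 -> lands@6:L; in-air after throw: [b1@6:L]
Beat 1 (R): throw ball2 h=3 -> lands@4:L; in-air after throw: [b2@4:L b1@6:L]
Beat 4 (L): throw ball2 h=6 -> lands@10:L; in-air after throw: [b1@6:L b2@10:L]
Beat 5 (R): throw ball3 h=6 -> lands@11:R; in-air after throw: [b1@6:L b2@10:L b3@11:R]
Beat 6 (L): throw ball1 h=3 -> lands@9:R; in-air after throw: [b1@9:R b2@10:L b3@11:R]
Beat 9 (R): throw ball1 h=6 -> lands@15:R; in-air after throw: [b2@10:L b3@11:R b1@15:R]
Beat 10 (L): throw ball2 h=6 -> lands@16:L; in-air after throw: [b3@11:R b1@15:R b2@16:L]
Beat 11 (R): throw ball3 h=3 -> lands@14:L; in-air after throw: [b3@14:L b1@15:R b2@16:L]
Beat 14 (L): throw ball3 h=6 -> lands@20:L; in-air after throw: [b1@15:R b2@16:L b3@20:L]
Beat 15 (R): throw ball1 h=6 -> lands@21:R; in-air after throw: [b2@16:L b3@20:L b1@21:R]
Beat 16 (L): throw ball2 h=3 -> lands@19:R; in-air after throw: [b2@19:R b3@20:L b1@21:R]

Answer: ball3:lands@20:L ball1:lands@21:R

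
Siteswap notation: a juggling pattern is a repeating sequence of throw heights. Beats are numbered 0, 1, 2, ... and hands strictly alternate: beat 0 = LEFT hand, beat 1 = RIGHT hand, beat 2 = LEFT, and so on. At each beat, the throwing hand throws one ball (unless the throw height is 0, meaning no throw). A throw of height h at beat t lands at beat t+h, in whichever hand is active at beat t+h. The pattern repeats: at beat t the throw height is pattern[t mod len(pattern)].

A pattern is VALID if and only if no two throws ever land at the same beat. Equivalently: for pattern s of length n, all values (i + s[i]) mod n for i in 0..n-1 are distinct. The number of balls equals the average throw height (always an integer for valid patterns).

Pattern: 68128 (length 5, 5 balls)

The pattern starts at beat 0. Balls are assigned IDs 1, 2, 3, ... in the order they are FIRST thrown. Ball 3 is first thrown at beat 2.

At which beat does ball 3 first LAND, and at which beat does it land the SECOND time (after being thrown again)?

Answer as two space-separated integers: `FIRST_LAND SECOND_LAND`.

Answer: 3 5

Derivation:
Beat 0 (L): throw ball1 h=6 -> lands@6:L; in-air after throw: [b1@6:L]
Beat 1 (R): throw ball2 h=8 -> lands@9:R; in-air after throw: [b1@6:L b2@9:R]
Beat 2 (L): throw ball3 h=1 -> lands@3:R; in-air after throw: [b3@3:R b1@6:L b2@9:R]
Beat 3 (R): throw ball3 h=2 -> lands@5:R; in-air after throw: [b3@5:R b1@6:L b2@9:R]
Beat 4 (L): throw ball4 h=8 -> lands@12:L; in-air after throw: [b3@5:R b1@6:L b2@9:R b4@12:L]
Beat 5 (R): throw ball3 h=6 -> lands@11:R; in-air after throw: [b1@6:L b2@9:R b3@11:R b4@12:L]
Ball 3: thrown@2 h=1 -> first land @3; rethrown@3 h=2 -> second land @5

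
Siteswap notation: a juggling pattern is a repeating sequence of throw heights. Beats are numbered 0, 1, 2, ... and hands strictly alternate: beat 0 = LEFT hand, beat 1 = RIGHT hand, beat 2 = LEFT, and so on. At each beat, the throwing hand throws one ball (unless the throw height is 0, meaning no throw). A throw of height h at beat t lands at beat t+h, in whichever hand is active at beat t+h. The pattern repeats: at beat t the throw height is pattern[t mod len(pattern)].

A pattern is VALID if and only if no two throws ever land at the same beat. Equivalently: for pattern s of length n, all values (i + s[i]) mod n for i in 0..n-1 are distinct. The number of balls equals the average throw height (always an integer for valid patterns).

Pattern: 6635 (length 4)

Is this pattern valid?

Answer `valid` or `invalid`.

i=0: (i + s[i]) mod n = (0 + 6) mod 4 = 2
i=1: (i + s[i]) mod n = (1 + 6) mod 4 = 3
i=2: (i + s[i]) mod n = (2 + 3) mod 4 = 1
i=3: (i + s[i]) mod n = (3 + 5) mod 4 = 0
Residues: [2, 3, 1, 0], distinct: True

Answer: valid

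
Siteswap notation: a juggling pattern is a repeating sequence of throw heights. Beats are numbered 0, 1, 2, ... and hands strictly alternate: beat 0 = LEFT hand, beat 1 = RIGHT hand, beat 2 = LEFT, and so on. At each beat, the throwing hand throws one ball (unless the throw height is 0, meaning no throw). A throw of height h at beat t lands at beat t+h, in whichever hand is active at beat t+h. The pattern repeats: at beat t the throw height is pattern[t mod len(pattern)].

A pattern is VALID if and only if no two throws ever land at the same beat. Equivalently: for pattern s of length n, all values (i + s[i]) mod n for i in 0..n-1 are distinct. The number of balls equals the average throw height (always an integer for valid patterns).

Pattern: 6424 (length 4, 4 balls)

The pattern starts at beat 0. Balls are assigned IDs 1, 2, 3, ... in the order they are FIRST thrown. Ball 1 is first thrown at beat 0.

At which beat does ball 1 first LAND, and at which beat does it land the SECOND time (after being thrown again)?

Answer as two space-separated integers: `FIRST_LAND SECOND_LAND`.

Answer: 6 8

Derivation:
Beat 0 (L): throw ball1 h=6 -> lands@6:L; in-air after throw: [b1@6:L]
Beat 1 (R): throw ball2 h=4 -> lands@5:R; in-air after throw: [b2@5:R b1@6:L]
Beat 2 (L): throw ball3 h=2 -> lands@4:L; in-air after throw: [b3@4:L b2@5:R b1@6:L]
Beat 3 (R): throw ball4 h=4 -> lands@7:R; in-air after throw: [b3@4:L b2@5:R b1@6:L b4@7:R]
Beat 4 (L): throw ball3 h=6 -> lands@10:L; in-air after throw: [b2@5:R b1@6:L b4@7:R b3@10:L]
Beat 5 (R): throw ball2 h=4 -> lands@9:R; in-air after throw: [b1@6:L b4@7:R b2@9:R b3@10:L]
Beat 6 (L): throw ball1 h=2 -> lands@8:L; in-air after throw: [b4@7:R b1@8:L b2@9:R b3@10:L]
Beat 7 (R): throw ball4 h=4 -> lands@11:R; in-air after throw: [b1@8:L b2@9:R b3@10:L b4@11:R]
Beat 8 (L): throw ball1 h=6 -> lands@14:L; in-air after throw: [b2@9:R b3@10:L b4@11:R b1@14:L]
Ball 1: thrown@0 h=6 -> first land @6; rethrown@6 h=2 -> second land @8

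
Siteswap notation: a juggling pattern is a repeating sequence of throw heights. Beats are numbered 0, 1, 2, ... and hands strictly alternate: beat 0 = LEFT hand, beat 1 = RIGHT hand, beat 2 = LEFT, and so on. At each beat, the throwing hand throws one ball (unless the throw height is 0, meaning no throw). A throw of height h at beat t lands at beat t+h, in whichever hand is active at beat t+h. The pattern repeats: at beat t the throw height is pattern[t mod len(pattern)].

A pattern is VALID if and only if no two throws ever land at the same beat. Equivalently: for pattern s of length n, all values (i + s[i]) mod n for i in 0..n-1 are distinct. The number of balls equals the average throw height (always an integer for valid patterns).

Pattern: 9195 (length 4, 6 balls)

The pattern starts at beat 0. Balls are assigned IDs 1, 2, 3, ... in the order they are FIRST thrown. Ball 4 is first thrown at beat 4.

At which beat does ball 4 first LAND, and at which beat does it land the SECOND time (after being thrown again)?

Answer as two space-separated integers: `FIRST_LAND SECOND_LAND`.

Beat 0 (L): throw ball1 h=9 -> lands@9:R; in-air after throw: [b1@9:R]
Beat 1 (R): throw ball2 h=1 -> lands@2:L; in-air after throw: [b2@2:L b1@9:R]
Beat 2 (L): throw ball2 h=9 -> lands@11:R; in-air after throw: [b1@9:R b2@11:R]
Beat 3 (R): throw ball3 h=5 -> lands@8:L; in-air after throw: [b3@8:L b1@9:R b2@11:R]
Beat 4 (L): throw ball4 h=9 -> lands@13:R; in-air after throw: [b3@8:L b1@9:R b2@11:R b4@13:R]
Beat 5 (R): throw ball5 h=1 -> lands@6:L; in-air after throw: [b5@6:L b3@8:L b1@9:R b2@11:R b4@13:R]
Beat 6 (L): throw ball5 h=9 -> lands@15:R; in-air after throw: [b3@8:L b1@9:R b2@11:R b4@13:R b5@15:R]
Beat 7 (R): throw ball6 h=5 -> lands@12:L; in-air after throw: [b3@8:L b1@9:R b2@11:R b6@12:L b4@13:R b5@15:R]
Beat 8 (L): throw ball3 h=9 -> lands@17:R; in-air after throw: [b1@9:R b2@11:R b6@12:L b4@13:R b5@15:R b3@17:R]
Beat 9 (R): throw ball1 h=1 -> lands@10:L; in-air after throw: [b1@10:L b2@11:R b6@12:L b4@13:R b5@15:R b3@17:R]
Beat 10 (L): throw ball1 h=9 -> lands@19:R; in-air after throw: [b2@11:R b6@12:L b4@13:R b5@15:R b3@17:R b1@19:R]
Beat 11 (R): throw ball2 h=5 -> lands@16:L; in-air after throw: [b6@12:L b4@13:R b5@15:R b2@16:L b3@17:R b1@19:R]
Beat 12 (L): throw ball6 h=9 -> lands@21:R; in-air after throw: [b4@13:R b5@15:R b2@16:L b3@17:R b1@19:R b6@21:R]
Beat 13 (R): throw ball4 h=1 -> lands@14:L; in-air after throw: [b4@14:L b5@15:R b2@16:L b3@17:R b1@19:R b6@21:R]
Beat 14 (L): throw ball4 h=9 -> lands@23:R; in-air after throw: [b5@15:R b2@16:L b3@17:R b1@19:R b6@21:R b4@23:R]
Ball 4: thrown@4 h=9 -> first land @13; rethrown@13 h=1 -> second land @14

Answer: 13 14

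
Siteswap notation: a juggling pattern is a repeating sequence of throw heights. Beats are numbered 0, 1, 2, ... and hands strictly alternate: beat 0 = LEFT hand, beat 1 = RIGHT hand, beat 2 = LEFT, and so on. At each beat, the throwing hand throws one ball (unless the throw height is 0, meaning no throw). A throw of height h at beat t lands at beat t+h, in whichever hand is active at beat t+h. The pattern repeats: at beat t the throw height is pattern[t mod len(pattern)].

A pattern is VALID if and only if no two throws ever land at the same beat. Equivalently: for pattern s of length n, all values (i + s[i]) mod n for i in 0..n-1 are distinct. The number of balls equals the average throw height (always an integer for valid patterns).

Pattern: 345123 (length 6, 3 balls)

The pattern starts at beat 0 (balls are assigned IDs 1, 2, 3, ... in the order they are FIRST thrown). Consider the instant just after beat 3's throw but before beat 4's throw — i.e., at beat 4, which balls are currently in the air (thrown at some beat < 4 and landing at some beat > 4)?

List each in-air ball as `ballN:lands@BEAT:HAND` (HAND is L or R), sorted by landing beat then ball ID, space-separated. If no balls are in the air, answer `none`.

Answer: ball2:lands@5:R ball3:lands@7:R

Derivation:
Beat 0 (L): throw ball1 h=3 -> lands@3:R; in-air after throw: [b1@3:R]
Beat 1 (R): throw ball2 h=4 -> lands@5:R; in-air after throw: [b1@3:R b2@5:R]
Beat 2 (L): throw ball3 h=5 -> lands@7:R; in-air after throw: [b1@3:R b2@5:R b3@7:R]
Beat 3 (R): throw ball1 h=1 -> lands@4:L; in-air after throw: [b1@4:L b2@5:R b3@7:R]
Beat 4 (L): throw ball1 h=2 -> lands@6:L; in-air after throw: [b2@5:R b1@6:L b3@7:R]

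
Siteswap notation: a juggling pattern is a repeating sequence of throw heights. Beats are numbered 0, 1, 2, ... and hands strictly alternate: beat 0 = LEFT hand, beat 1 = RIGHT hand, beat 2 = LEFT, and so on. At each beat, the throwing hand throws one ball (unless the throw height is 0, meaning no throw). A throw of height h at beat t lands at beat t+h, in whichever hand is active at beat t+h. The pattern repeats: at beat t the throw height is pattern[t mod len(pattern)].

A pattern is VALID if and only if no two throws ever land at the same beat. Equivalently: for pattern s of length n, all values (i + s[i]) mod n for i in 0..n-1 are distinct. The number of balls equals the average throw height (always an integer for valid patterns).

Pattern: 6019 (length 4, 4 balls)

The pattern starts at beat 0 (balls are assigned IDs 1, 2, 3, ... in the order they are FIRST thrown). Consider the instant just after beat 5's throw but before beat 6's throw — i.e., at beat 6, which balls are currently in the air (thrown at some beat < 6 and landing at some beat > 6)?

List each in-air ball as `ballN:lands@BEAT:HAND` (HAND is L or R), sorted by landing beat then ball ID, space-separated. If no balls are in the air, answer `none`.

Answer: ball3:lands@10:L ball2:lands@12:L

Derivation:
Beat 0 (L): throw ball1 h=6 -> lands@6:L; in-air after throw: [b1@6:L]
Beat 2 (L): throw ball2 h=1 -> lands@3:R; in-air after throw: [b2@3:R b1@6:L]
Beat 3 (R): throw ball2 h=9 -> lands@12:L; in-air after throw: [b1@6:L b2@12:L]
Beat 4 (L): throw ball3 h=6 -> lands@10:L; in-air after throw: [b1@6:L b3@10:L b2@12:L]
Beat 6 (L): throw ball1 h=1 -> lands@7:R; in-air after throw: [b1@7:R b3@10:L b2@12:L]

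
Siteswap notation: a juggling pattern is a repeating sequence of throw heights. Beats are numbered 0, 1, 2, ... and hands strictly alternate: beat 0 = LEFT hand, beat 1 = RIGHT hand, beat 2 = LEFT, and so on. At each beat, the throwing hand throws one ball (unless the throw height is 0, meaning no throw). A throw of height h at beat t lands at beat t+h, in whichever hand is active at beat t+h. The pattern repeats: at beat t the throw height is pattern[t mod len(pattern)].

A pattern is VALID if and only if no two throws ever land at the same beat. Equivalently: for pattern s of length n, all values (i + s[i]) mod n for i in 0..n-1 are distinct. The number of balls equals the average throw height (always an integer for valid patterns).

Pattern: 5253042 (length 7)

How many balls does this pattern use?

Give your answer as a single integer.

Answer: 3

Derivation:
Pattern = [5, 2, 5, 3, 0, 4, 2], length n = 7
  position 0: throw height = 5, running sum = 5
  position 1: throw height = 2, running sum = 7
  position 2: throw height = 5, running sum = 12
  position 3: throw height = 3, running sum = 15
  position 4: throw height = 0, running sum = 15
  position 5: throw height = 4, running sum = 19
  position 6: throw height = 2, running sum = 21
Total sum = 21; balls = sum / n = 21 / 7 = 3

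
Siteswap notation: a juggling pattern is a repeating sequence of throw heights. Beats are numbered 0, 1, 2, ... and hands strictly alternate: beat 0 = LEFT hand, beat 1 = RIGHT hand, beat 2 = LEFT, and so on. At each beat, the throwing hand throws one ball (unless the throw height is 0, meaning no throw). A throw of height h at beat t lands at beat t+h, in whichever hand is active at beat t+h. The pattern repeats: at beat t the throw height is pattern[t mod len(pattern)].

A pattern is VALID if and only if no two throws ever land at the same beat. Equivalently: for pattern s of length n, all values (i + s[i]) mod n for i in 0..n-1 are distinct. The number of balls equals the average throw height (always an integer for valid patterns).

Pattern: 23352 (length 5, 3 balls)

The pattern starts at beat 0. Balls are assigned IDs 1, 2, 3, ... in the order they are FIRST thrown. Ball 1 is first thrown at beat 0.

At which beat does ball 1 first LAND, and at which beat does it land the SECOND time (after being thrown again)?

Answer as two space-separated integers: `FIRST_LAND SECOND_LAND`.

Answer: 2 5

Derivation:
Beat 0 (L): throw ball1 h=2 -> lands@2:L; in-air after throw: [b1@2:L]
Beat 1 (R): throw ball2 h=3 -> lands@4:L; in-air after throw: [b1@2:L b2@4:L]
Beat 2 (L): throw ball1 h=3 -> lands@5:R; in-air after throw: [b2@4:L b1@5:R]
Beat 3 (R): throw ball3 h=5 -> lands@8:L; in-air after throw: [b2@4:L b1@5:R b3@8:L]
Beat 4 (L): throw ball2 h=2 -> lands@6:L; in-air after throw: [b1@5:R b2@6:L b3@8:L]
Beat 5 (R): throw ball1 h=2 -> lands@7:R; in-air after throw: [b2@6:L b1@7:R b3@8:L]
Ball 1: thrown@0 h=2 -> first land @2; rethrown@2 h=3 -> second land @5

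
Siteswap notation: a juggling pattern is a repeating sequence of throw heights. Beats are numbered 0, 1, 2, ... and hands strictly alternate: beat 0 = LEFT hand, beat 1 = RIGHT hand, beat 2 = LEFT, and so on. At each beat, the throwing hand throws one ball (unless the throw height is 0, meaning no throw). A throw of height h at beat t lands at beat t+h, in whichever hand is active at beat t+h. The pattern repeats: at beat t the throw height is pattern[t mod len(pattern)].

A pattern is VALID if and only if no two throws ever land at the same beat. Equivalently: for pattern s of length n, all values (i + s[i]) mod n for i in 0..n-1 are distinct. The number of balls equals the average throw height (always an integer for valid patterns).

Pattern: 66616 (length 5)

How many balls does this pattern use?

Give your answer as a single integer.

Answer: 5

Derivation:
Pattern = [6, 6, 6, 1, 6], length n = 5
  position 0: throw height = 6, running sum = 6
  position 1: throw height = 6, running sum = 12
  position 2: throw height = 6, running sum = 18
  position 3: throw height = 1, running sum = 19
  position 4: throw height = 6, running sum = 25
Total sum = 25; balls = sum / n = 25 / 5 = 5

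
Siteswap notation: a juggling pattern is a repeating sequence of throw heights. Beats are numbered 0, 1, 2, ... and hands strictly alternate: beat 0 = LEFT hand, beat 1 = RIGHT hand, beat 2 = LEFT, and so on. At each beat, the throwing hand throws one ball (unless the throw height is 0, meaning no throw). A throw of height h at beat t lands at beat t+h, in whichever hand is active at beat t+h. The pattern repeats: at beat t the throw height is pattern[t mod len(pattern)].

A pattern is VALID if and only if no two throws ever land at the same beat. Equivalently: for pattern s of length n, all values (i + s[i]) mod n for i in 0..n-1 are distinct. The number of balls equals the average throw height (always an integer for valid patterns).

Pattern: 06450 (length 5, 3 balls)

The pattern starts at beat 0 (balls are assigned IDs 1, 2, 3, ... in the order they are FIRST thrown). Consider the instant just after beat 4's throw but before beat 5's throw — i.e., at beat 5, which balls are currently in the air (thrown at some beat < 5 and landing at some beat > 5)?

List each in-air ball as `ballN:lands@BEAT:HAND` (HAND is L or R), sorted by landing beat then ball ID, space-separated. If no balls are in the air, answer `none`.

Beat 1 (R): throw ball1 h=6 -> lands@7:R; in-air after throw: [b1@7:R]
Beat 2 (L): throw ball2 h=4 -> lands@6:L; in-air after throw: [b2@6:L b1@7:R]
Beat 3 (R): throw ball3 h=5 -> lands@8:L; in-air after throw: [b2@6:L b1@7:R b3@8:L]

Answer: ball2:lands@6:L ball1:lands@7:R ball3:lands@8:L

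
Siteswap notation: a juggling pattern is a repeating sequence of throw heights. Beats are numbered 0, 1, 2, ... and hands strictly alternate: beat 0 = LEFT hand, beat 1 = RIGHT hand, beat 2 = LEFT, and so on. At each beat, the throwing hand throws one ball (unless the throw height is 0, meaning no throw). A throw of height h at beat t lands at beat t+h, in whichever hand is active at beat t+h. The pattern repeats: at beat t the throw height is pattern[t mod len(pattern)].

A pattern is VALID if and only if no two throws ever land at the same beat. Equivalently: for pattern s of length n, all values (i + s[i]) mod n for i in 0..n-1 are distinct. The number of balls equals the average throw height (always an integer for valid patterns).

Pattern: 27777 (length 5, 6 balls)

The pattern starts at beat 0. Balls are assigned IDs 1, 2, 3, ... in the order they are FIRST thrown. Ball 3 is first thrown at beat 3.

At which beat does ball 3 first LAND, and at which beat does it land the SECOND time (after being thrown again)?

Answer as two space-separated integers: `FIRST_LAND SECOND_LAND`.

Answer: 10 12

Derivation:
Beat 0 (L): throw ball1 h=2 -> lands@2:L; in-air after throw: [b1@2:L]
Beat 1 (R): throw ball2 h=7 -> lands@8:L; in-air after throw: [b1@2:L b2@8:L]
Beat 2 (L): throw ball1 h=7 -> lands@9:R; in-air after throw: [b2@8:L b1@9:R]
Beat 3 (R): throw ball3 h=7 -> lands@10:L; in-air after throw: [b2@8:L b1@9:R b3@10:L]
Beat 4 (L): throw ball4 h=7 -> lands@11:R; in-air after throw: [b2@8:L b1@9:R b3@10:L b4@11:R]
Beat 5 (R): throw ball5 h=2 -> lands@7:R; in-air after throw: [b5@7:R b2@8:L b1@9:R b3@10:L b4@11:R]
Beat 6 (L): throw ball6 h=7 -> lands@13:R; in-air after throw: [b5@7:R b2@8:L b1@9:R b3@10:L b4@11:R b6@13:R]
Beat 7 (R): throw ball5 h=7 -> lands@14:L; in-air after throw: [b2@8:L b1@9:R b3@10:L b4@11:R b6@13:R b5@14:L]
Beat 8 (L): throw ball2 h=7 -> lands@15:R; in-air after throw: [b1@9:R b3@10:L b4@11:R b6@13:R b5@14:L b2@15:R]
Beat 9 (R): throw ball1 h=7 -> lands@16:L; in-air after throw: [b3@10:L b4@11:R b6@13:R b5@14:L b2@15:R b1@16:L]
Beat 10 (L): throw ball3 h=2 -> lands@12:L; in-air after throw: [b4@11:R b3@12:L b6@13:R b5@14:L b2@15:R b1@16:L]
Beat 11 (R): throw ball4 h=7 -> lands@18:L; in-air after throw: [b3@12:L b6@13:R b5@14:L b2@15:R b1@16:L b4@18:L]
Beat 12 (L): throw ball3 h=7 -> lands@19:R; in-air after throw: [b6@13:R b5@14:L b2@15:R b1@16:L b4@18:L b3@19:R]
Ball 3: thrown@3 h=7 -> first land @10; rethrown@10 h=2 -> second land @12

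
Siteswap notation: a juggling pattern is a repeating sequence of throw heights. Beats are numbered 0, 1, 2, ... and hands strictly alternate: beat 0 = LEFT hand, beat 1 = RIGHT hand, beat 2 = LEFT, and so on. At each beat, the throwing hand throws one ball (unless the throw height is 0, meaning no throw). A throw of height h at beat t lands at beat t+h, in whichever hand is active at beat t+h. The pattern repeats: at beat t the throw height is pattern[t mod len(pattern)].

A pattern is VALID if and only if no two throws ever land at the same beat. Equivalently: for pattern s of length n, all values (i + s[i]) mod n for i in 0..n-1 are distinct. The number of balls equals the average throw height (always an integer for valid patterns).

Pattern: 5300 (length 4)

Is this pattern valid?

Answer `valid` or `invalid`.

Answer: valid

Derivation:
i=0: (i + s[i]) mod n = (0 + 5) mod 4 = 1
i=1: (i + s[i]) mod n = (1 + 3) mod 4 = 0
i=2: (i + s[i]) mod n = (2 + 0) mod 4 = 2
i=3: (i + s[i]) mod n = (3 + 0) mod 4 = 3
Residues: [1, 0, 2, 3], distinct: True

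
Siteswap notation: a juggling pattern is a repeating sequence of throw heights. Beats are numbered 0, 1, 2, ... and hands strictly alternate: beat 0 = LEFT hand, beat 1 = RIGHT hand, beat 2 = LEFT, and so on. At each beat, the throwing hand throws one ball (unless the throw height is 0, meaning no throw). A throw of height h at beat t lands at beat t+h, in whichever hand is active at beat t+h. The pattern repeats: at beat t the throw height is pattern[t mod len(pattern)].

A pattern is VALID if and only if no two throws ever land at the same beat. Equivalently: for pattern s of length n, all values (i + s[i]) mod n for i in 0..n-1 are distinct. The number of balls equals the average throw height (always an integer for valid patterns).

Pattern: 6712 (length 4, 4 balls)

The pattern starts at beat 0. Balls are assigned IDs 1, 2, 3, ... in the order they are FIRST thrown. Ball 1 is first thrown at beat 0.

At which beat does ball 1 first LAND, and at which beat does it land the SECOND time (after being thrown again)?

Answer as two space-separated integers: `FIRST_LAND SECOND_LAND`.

Beat 0 (L): throw ball1 h=6 -> lands@6:L; in-air after throw: [b1@6:L]
Beat 1 (R): throw ball2 h=7 -> lands@8:L; in-air after throw: [b1@6:L b2@8:L]
Beat 2 (L): throw ball3 h=1 -> lands@3:R; in-air after throw: [b3@3:R b1@6:L b2@8:L]
Beat 3 (R): throw ball3 h=2 -> lands@5:R; in-air after throw: [b3@5:R b1@6:L b2@8:L]
Beat 4 (L): throw ball4 h=6 -> lands@10:L; in-air after throw: [b3@5:R b1@6:L b2@8:L b4@10:L]
Beat 5 (R): throw ball3 h=7 -> lands@12:L; in-air after throw: [b1@6:L b2@8:L b4@10:L b3@12:L]
Beat 6 (L): throw ball1 h=1 -> lands@7:R; in-air after throw: [b1@7:R b2@8:L b4@10:L b3@12:L]
Beat 7 (R): throw ball1 h=2 -> lands@9:R; in-air after throw: [b2@8:L b1@9:R b4@10:L b3@12:L]
Ball 1: thrown@0 h=6 -> first land @6; rethrown@6 h=1 -> second land @7

Answer: 6 7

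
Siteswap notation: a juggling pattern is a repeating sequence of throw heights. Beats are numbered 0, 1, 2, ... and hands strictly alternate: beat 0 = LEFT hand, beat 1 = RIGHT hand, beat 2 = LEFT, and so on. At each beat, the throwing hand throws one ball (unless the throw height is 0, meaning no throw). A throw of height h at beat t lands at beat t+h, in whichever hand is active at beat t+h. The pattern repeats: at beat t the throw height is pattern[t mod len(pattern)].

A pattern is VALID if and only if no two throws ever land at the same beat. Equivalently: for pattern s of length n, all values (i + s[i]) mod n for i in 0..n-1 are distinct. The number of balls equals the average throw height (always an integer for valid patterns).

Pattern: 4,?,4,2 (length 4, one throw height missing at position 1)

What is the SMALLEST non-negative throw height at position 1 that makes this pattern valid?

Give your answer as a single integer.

Answer: 2

Derivation:
i=0: (0 + 4) mod 4 = 0
i=1: s[i]=? (unknown)
i=2: (2 + 4) mod 4 = 2
i=3: (3 + 2) mod 4 = 1
Known residues: [0, 1, 2]; need a permutation of 0..3, so missing residue r = 3
Need (1 + s) mod 4 = 3; smallest s = (3 - 1) mod 4 = 2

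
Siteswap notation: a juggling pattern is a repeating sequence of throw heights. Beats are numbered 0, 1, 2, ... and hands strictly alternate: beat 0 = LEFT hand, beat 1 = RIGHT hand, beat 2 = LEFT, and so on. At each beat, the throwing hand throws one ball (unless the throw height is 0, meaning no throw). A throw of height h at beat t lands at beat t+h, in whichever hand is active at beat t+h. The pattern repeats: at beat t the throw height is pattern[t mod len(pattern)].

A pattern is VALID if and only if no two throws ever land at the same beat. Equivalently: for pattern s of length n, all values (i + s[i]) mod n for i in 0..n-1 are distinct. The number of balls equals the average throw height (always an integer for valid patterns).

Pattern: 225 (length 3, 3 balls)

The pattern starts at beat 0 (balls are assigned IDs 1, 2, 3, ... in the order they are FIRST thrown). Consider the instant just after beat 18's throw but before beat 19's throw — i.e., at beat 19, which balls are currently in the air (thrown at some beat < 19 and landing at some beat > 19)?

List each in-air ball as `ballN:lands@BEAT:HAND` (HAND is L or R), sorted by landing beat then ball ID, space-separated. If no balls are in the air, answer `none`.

Answer: ball1:lands@20:L ball3:lands@22:L

Derivation:
Beat 0 (L): throw ball1 h=2 -> lands@2:L; in-air after throw: [b1@2:L]
Beat 1 (R): throw ball2 h=2 -> lands@3:R; in-air after throw: [b1@2:L b2@3:R]
Beat 2 (L): throw ball1 h=5 -> lands@7:R; in-air after throw: [b2@3:R b1@7:R]
Beat 3 (R): throw ball2 h=2 -> lands@5:R; in-air after throw: [b2@5:R b1@7:R]
Beat 4 (L): throw ball3 h=2 -> lands@6:L; in-air after throw: [b2@5:R b3@6:L b1@7:R]
Beat 5 (R): throw ball2 h=5 -> lands@10:L; in-air after throw: [b3@6:L b1@7:R b2@10:L]
Beat 6 (L): throw ball3 h=2 -> lands@8:L; in-air after throw: [b1@7:R b3@8:L b2@10:L]
Beat 7 (R): throw ball1 h=2 -> lands@9:R; in-air after throw: [b3@8:L b1@9:R b2@10:L]
Beat 8 (L): throw ball3 h=5 -> lands@13:R; in-air after throw: [b1@9:R b2@10:L b3@13:R]
Beat 9 (R): throw ball1 h=2 -> lands@11:R; in-air after throw: [b2@10:L b1@11:R b3@13:R]
Beat 10 (L): throw ball2 h=2 -> lands@12:L; in-air after throw: [b1@11:R b2@12:L b3@13:R]
Beat 11 (R): throw ball1 h=5 -> lands@16:L; in-air after throw: [b2@12:L b3@13:R b1@16:L]
Beat 12 (L): throw ball2 h=2 -> lands@14:L; in-air after throw: [b3@13:R b2@14:L b1@16:L]
Beat 13 (R): throw ball3 h=2 -> lands@15:R; in-air after throw: [b2@14:L b3@15:R b1@16:L]
Beat 14 (L): throw ball2 h=5 -> lands@19:R; in-air after throw: [b3@15:R b1@16:L b2@19:R]
Beat 15 (R): throw ball3 h=2 -> lands@17:R; in-air after throw: [b1@16:L b3@17:R b2@19:R]
Beat 16 (L): throw ball1 h=2 -> lands@18:L; in-air after throw: [b3@17:R b1@18:L b2@19:R]
Beat 17 (R): throw ball3 h=5 -> lands@22:L; in-air after throw: [b1@18:L b2@19:R b3@22:L]
Beat 18 (L): throw ball1 h=2 -> lands@20:L; in-air after throw: [b2@19:R b1@20:L b3@22:L]
Beat 19 (R): throw ball2 h=2 -> lands@21:R; in-air after throw: [b1@20:L b2@21:R b3@22:L]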